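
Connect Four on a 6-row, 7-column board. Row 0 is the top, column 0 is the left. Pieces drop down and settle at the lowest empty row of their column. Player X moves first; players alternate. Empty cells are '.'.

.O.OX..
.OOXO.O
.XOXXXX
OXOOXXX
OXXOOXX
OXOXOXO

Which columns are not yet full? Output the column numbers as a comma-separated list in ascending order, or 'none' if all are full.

col 0: top cell = '.' → open
col 1: top cell = 'O' → FULL
col 2: top cell = '.' → open
col 3: top cell = 'O' → FULL
col 4: top cell = 'X' → FULL
col 5: top cell = '.' → open
col 6: top cell = '.' → open

Answer: 0,2,5,6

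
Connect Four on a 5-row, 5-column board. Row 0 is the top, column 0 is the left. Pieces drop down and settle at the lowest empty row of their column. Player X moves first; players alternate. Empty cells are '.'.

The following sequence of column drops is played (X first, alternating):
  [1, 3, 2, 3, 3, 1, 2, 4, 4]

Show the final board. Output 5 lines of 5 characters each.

Answer: .....
.....
...X.
.OXOX
.XXOO

Derivation:
Move 1: X drops in col 1, lands at row 4
Move 2: O drops in col 3, lands at row 4
Move 3: X drops in col 2, lands at row 4
Move 4: O drops in col 3, lands at row 3
Move 5: X drops in col 3, lands at row 2
Move 6: O drops in col 1, lands at row 3
Move 7: X drops in col 2, lands at row 3
Move 8: O drops in col 4, lands at row 4
Move 9: X drops in col 4, lands at row 3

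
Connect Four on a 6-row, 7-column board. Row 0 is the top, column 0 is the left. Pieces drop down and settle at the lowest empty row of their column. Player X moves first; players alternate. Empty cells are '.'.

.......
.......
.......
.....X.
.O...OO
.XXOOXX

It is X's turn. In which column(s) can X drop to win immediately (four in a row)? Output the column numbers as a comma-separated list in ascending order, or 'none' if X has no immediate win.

col 0: drop X → no win
col 1: drop X → no win
col 2: drop X → no win
col 3: drop X → no win
col 4: drop X → no win
col 5: drop X → no win
col 6: drop X → no win

Answer: none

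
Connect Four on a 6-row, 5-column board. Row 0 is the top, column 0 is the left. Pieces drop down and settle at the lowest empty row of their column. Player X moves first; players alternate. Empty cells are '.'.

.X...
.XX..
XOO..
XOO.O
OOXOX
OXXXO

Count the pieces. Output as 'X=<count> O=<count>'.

X=10 O=10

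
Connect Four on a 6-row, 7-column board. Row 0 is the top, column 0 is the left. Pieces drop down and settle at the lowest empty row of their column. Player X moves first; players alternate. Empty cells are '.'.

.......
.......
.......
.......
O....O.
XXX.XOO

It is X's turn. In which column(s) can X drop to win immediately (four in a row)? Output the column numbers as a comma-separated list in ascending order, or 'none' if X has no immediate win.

col 0: drop X → no win
col 1: drop X → no win
col 2: drop X → no win
col 3: drop X → WIN!
col 4: drop X → no win
col 5: drop X → no win
col 6: drop X → no win

Answer: 3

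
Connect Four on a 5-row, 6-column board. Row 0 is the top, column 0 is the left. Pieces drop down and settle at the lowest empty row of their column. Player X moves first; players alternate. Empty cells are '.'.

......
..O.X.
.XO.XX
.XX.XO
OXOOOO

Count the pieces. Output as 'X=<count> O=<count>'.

X=8 O=8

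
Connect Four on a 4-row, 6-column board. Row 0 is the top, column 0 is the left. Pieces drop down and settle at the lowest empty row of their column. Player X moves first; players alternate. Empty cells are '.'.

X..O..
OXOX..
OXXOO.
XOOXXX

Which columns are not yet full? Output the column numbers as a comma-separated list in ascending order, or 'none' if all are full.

col 0: top cell = 'X' → FULL
col 1: top cell = '.' → open
col 2: top cell = '.' → open
col 3: top cell = 'O' → FULL
col 4: top cell = '.' → open
col 5: top cell = '.' → open

Answer: 1,2,4,5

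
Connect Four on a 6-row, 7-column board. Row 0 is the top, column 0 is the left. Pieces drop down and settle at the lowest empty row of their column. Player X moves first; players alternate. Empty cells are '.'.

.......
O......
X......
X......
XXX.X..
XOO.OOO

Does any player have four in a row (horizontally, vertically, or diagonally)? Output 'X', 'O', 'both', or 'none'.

X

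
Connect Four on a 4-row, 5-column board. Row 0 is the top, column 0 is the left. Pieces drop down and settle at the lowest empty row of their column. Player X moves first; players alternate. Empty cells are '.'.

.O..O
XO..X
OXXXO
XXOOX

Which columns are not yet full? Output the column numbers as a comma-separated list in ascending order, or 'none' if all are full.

col 0: top cell = '.' → open
col 1: top cell = 'O' → FULL
col 2: top cell = '.' → open
col 3: top cell = '.' → open
col 4: top cell = 'O' → FULL

Answer: 0,2,3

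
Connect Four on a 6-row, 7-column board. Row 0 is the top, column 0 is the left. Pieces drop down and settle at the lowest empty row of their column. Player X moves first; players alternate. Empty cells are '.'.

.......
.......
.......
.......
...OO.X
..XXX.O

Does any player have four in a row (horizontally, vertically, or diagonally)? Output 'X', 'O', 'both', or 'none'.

none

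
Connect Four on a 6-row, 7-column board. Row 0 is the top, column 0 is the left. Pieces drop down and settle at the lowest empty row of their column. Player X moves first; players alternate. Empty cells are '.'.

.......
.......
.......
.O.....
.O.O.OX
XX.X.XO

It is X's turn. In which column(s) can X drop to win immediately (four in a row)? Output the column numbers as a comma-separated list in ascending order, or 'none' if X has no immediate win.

Answer: 2

Derivation:
col 0: drop X → no win
col 1: drop X → no win
col 2: drop X → WIN!
col 3: drop X → no win
col 4: drop X → no win
col 5: drop X → no win
col 6: drop X → no win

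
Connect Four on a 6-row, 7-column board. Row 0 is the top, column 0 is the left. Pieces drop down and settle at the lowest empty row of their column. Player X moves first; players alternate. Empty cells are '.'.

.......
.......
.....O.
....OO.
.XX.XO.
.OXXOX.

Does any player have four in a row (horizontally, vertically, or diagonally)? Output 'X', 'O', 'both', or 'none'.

none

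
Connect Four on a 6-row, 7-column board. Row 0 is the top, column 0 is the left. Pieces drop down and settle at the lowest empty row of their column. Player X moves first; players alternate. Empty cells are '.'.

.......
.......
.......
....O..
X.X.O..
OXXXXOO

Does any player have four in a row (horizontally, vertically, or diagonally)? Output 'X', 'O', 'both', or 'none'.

X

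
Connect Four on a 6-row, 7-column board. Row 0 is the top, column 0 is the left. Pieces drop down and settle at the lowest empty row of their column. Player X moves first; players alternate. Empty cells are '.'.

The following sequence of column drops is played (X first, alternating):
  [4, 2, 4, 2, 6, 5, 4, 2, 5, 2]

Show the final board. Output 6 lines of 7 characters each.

Move 1: X drops in col 4, lands at row 5
Move 2: O drops in col 2, lands at row 5
Move 3: X drops in col 4, lands at row 4
Move 4: O drops in col 2, lands at row 4
Move 5: X drops in col 6, lands at row 5
Move 6: O drops in col 5, lands at row 5
Move 7: X drops in col 4, lands at row 3
Move 8: O drops in col 2, lands at row 3
Move 9: X drops in col 5, lands at row 4
Move 10: O drops in col 2, lands at row 2

Answer: .......
.......
..O....
..O.X..
..O.XX.
..O.XOX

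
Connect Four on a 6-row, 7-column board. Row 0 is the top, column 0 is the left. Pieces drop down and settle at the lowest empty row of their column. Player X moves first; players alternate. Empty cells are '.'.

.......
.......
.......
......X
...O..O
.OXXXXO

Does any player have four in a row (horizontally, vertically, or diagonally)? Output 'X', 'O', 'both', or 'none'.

X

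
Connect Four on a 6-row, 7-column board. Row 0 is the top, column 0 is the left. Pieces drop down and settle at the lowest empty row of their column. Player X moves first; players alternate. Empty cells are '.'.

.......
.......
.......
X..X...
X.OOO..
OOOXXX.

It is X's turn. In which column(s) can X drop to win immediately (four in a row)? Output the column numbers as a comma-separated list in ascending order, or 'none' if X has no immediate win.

Answer: 6

Derivation:
col 0: drop X → no win
col 1: drop X → no win
col 2: drop X → no win
col 3: drop X → no win
col 4: drop X → no win
col 5: drop X → no win
col 6: drop X → WIN!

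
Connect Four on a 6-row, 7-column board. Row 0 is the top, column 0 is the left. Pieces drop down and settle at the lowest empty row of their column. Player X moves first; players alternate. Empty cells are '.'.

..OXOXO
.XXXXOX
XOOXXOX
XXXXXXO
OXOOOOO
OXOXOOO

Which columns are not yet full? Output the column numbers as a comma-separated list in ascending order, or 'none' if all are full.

Answer: 0,1

Derivation:
col 0: top cell = '.' → open
col 1: top cell = '.' → open
col 2: top cell = 'O' → FULL
col 3: top cell = 'X' → FULL
col 4: top cell = 'O' → FULL
col 5: top cell = 'X' → FULL
col 6: top cell = 'O' → FULL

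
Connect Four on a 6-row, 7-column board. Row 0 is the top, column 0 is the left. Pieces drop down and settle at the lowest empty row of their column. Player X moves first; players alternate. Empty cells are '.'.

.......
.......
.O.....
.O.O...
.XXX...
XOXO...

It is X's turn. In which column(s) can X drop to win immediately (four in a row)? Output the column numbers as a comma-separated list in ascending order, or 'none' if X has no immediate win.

col 0: drop X → WIN!
col 1: drop X → no win
col 2: drop X → no win
col 3: drop X → no win
col 4: drop X → no win
col 5: drop X → no win
col 6: drop X → no win

Answer: 0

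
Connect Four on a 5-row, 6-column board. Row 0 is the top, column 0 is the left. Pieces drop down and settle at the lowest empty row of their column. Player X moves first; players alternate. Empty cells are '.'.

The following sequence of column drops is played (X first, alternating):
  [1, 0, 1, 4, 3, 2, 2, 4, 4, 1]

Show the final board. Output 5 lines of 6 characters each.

Answer: ......
......
.O..X.
.XX.O.
OXOXO.

Derivation:
Move 1: X drops in col 1, lands at row 4
Move 2: O drops in col 0, lands at row 4
Move 3: X drops in col 1, lands at row 3
Move 4: O drops in col 4, lands at row 4
Move 5: X drops in col 3, lands at row 4
Move 6: O drops in col 2, lands at row 4
Move 7: X drops in col 2, lands at row 3
Move 8: O drops in col 4, lands at row 3
Move 9: X drops in col 4, lands at row 2
Move 10: O drops in col 1, lands at row 2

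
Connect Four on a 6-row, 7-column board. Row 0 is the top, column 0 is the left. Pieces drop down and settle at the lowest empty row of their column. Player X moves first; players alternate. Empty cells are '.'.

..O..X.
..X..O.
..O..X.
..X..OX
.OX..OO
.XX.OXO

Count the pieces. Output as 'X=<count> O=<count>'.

X=9 O=9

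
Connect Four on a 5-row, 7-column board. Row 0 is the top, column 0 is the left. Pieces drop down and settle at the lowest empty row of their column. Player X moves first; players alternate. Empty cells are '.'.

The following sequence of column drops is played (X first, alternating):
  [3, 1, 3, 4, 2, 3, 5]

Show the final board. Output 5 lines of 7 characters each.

Answer: .......
.......
...O...
...X...
.OXXOX.

Derivation:
Move 1: X drops in col 3, lands at row 4
Move 2: O drops in col 1, lands at row 4
Move 3: X drops in col 3, lands at row 3
Move 4: O drops in col 4, lands at row 4
Move 5: X drops in col 2, lands at row 4
Move 6: O drops in col 3, lands at row 2
Move 7: X drops in col 5, lands at row 4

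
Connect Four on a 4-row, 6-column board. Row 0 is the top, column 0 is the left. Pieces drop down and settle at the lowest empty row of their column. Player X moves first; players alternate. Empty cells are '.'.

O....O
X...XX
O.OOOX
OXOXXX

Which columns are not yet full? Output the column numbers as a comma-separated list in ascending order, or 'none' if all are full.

col 0: top cell = 'O' → FULL
col 1: top cell = '.' → open
col 2: top cell = '.' → open
col 3: top cell = '.' → open
col 4: top cell = '.' → open
col 5: top cell = 'O' → FULL

Answer: 1,2,3,4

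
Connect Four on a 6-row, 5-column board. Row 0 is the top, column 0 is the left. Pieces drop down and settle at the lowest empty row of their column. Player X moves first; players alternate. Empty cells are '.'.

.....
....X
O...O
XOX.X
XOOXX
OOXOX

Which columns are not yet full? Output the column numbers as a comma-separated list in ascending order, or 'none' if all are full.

col 0: top cell = '.' → open
col 1: top cell = '.' → open
col 2: top cell = '.' → open
col 3: top cell = '.' → open
col 4: top cell = '.' → open

Answer: 0,1,2,3,4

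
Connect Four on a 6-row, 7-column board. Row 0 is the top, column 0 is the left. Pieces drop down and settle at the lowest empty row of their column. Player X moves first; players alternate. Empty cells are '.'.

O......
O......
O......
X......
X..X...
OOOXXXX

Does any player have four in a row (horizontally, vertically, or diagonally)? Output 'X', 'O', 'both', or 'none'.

X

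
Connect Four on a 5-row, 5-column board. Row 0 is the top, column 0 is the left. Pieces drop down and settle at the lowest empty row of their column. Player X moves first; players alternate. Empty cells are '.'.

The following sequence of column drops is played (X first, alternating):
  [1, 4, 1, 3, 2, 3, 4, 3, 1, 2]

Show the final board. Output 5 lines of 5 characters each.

Answer: .....
.....
.X.O.
.XOOX
.XXOO

Derivation:
Move 1: X drops in col 1, lands at row 4
Move 2: O drops in col 4, lands at row 4
Move 3: X drops in col 1, lands at row 3
Move 4: O drops in col 3, lands at row 4
Move 5: X drops in col 2, lands at row 4
Move 6: O drops in col 3, lands at row 3
Move 7: X drops in col 4, lands at row 3
Move 8: O drops in col 3, lands at row 2
Move 9: X drops in col 1, lands at row 2
Move 10: O drops in col 2, lands at row 3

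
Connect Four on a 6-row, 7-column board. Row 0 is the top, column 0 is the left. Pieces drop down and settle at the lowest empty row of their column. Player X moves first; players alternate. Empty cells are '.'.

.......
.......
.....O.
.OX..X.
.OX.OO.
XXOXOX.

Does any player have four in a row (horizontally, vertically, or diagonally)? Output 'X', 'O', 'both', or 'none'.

none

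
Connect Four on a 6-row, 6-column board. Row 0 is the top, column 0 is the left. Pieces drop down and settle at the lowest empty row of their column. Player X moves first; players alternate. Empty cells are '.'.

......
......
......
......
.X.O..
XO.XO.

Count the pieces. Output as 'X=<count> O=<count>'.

X=3 O=3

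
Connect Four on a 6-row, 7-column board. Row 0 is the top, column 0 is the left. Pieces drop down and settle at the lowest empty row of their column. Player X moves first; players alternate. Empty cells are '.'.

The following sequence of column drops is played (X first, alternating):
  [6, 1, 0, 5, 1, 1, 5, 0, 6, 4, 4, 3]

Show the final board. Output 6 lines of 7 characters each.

Answer: .......
.......
.......
.O.....
OX..XXX
XO.OOOX

Derivation:
Move 1: X drops in col 6, lands at row 5
Move 2: O drops in col 1, lands at row 5
Move 3: X drops in col 0, lands at row 5
Move 4: O drops in col 5, lands at row 5
Move 5: X drops in col 1, lands at row 4
Move 6: O drops in col 1, lands at row 3
Move 7: X drops in col 5, lands at row 4
Move 8: O drops in col 0, lands at row 4
Move 9: X drops in col 6, lands at row 4
Move 10: O drops in col 4, lands at row 5
Move 11: X drops in col 4, lands at row 4
Move 12: O drops in col 3, lands at row 5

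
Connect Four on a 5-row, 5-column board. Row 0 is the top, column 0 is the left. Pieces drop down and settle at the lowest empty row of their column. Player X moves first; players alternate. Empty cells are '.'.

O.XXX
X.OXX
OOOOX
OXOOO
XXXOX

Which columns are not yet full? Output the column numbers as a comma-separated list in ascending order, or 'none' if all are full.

Answer: 1

Derivation:
col 0: top cell = 'O' → FULL
col 1: top cell = '.' → open
col 2: top cell = 'X' → FULL
col 3: top cell = 'X' → FULL
col 4: top cell = 'X' → FULL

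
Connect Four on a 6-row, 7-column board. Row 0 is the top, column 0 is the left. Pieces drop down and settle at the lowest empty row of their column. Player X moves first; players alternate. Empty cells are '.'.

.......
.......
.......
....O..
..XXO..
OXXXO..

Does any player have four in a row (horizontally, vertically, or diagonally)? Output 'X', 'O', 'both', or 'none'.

none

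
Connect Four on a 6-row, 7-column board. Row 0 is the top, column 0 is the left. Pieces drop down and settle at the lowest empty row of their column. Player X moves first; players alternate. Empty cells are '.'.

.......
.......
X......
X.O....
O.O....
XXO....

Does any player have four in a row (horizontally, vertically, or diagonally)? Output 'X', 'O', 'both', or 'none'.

none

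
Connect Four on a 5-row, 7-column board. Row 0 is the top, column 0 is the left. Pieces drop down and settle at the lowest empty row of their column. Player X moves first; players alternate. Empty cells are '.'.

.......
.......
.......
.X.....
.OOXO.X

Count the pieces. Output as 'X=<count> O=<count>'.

X=3 O=3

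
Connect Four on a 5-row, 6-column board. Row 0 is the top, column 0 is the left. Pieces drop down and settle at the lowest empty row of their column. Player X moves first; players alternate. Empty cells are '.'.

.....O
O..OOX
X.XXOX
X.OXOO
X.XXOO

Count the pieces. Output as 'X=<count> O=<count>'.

X=10 O=10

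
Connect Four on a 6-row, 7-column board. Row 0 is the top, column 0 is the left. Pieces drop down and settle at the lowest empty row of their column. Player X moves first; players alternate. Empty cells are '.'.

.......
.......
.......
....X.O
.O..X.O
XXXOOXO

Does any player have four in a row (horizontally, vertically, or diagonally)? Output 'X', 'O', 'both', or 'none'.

none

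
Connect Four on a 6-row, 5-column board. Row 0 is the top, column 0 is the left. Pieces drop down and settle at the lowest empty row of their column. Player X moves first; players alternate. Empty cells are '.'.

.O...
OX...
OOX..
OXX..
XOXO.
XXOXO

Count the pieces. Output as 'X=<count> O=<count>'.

X=9 O=9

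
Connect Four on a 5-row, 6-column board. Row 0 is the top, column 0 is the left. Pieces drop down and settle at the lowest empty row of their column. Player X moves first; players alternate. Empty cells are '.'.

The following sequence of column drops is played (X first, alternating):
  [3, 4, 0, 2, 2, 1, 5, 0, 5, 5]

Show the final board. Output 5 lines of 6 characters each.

Answer: ......
......
.....O
O.X..X
XOOXOX

Derivation:
Move 1: X drops in col 3, lands at row 4
Move 2: O drops in col 4, lands at row 4
Move 3: X drops in col 0, lands at row 4
Move 4: O drops in col 2, lands at row 4
Move 5: X drops in col 2, lands at row 3
Move 6: O drops in col 1, lands at row 4
Move 7: X drops in col 5, lands at row 4
Move 8: O drops in col 0, lands at row 3
Move 9: X drops in col 5, lands at row 3
Move 10: O drops in col 5, lands at row 2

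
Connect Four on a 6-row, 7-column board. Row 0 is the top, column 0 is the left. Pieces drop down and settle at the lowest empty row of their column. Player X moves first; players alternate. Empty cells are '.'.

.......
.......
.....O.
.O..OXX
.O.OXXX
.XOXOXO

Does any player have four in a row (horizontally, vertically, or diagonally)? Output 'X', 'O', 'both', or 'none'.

O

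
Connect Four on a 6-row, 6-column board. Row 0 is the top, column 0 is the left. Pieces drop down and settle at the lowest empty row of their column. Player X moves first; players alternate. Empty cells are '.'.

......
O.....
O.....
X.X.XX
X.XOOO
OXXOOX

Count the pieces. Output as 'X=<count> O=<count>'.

X=9 O=8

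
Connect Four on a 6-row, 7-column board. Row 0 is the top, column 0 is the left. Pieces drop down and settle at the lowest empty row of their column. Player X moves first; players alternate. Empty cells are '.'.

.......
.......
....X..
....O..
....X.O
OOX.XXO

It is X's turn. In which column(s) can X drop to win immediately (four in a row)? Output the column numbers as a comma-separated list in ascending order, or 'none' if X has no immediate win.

Answer: 3

Derivation:
col 0: drop X → no win
col 1: drop X → no win
col 2: drop X → no win
col 3: drop X → WIN!
col 4: drop X → no win
col 5: drop X → no win
col 6: drop X → no win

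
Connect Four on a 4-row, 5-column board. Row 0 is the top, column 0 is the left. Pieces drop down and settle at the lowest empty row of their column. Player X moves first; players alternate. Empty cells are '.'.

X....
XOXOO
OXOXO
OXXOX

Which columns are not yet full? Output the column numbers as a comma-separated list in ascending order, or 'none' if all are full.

Answer: 1,2,3,4

Derivation:
col 0: top cell = 'X' → FULL
col 1: top cell = '.' → open
col 2: top cell = '.' → open
col 3: top cell = '.' → open
col 4: top cell = '.' → open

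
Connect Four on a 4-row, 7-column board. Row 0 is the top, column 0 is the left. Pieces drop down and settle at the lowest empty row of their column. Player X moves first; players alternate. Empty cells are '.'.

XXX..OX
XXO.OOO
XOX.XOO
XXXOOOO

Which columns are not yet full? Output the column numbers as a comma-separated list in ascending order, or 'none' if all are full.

col 0: top cell = 'X' → FULL
col 1: top cell = 'X' → FULL
col 2: top cell = 'X' → FULL
col 3: top cell = '.' → open
col 4: top cell = '.' → open
col 5: top cell = 'O' → FULL
col 6: top cell = 'X' → FULL

Answer: 3,4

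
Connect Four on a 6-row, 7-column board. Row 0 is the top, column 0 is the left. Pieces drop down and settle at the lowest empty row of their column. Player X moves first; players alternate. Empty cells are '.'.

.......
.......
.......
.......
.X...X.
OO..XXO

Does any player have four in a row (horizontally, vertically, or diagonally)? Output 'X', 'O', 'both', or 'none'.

none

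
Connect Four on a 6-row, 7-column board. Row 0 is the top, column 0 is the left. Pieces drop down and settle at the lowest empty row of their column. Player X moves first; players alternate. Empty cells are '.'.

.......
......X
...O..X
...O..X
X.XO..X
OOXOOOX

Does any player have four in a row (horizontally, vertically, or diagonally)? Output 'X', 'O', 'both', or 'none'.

both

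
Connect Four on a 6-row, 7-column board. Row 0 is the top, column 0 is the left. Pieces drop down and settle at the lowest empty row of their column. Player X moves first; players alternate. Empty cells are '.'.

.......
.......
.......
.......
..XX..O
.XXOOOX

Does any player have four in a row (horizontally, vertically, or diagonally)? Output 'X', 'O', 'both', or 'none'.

none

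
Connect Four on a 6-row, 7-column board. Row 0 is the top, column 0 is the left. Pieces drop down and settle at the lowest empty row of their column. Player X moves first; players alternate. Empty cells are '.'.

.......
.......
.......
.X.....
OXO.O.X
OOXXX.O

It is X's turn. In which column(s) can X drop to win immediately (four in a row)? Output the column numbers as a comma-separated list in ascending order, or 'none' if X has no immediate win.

col 0: drop X → no win
col 1: drop X → no win
col 2: drop X → no win
col 3: drop X → no win
col 4: drop X → no win
col 5: drop X → WIN!
col 6: drop X → no win

Answer: 5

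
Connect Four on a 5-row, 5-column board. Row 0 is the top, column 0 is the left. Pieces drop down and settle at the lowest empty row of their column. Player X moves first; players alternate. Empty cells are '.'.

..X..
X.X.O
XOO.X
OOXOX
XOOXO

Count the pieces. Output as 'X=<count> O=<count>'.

X=9 O=9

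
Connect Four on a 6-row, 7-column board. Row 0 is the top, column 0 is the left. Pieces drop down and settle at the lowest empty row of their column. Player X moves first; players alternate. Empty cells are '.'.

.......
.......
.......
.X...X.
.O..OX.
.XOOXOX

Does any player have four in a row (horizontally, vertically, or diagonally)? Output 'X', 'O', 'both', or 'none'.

none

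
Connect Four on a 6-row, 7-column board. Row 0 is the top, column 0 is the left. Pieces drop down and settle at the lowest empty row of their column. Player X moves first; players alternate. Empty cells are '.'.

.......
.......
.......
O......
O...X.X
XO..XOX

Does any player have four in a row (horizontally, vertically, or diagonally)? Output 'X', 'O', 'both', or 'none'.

none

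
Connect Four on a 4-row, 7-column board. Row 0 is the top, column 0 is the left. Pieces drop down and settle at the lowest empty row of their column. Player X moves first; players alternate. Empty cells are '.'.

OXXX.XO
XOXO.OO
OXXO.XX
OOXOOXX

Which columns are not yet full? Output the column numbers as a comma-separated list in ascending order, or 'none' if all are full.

Answer: 4

Derivation:
col 0: top cell = 'O' → FULL
col 1: top cell = 'X' → FULL
col 2: top cell = 'X' → FULL
col 3: top cell = 'X' → FULL
col 4: top cell = '.' → open
col 5: top cell = 'X' → FULL
col 6: top cell = 'O' → FULL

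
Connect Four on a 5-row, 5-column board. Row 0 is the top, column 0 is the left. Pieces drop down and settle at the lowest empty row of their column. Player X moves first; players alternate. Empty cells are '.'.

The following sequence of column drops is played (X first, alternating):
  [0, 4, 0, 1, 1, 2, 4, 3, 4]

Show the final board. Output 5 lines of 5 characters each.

Answer: .....
.....
....X
XX..X
XOOOO

Derivation:
Move 1: X drops in col 0, lands at row 4
Move 2: O drops in col 4, lands at row 4
Move 3: X drops in col 0, lands at row 3
Move 4: O drops in col 1, lands at row 4
Move 5: X drops in col 1, lands at row 3
Move 6: O drops in col 2, lands at row 4
Move 7: X drops in col 4, lands at row 3
Move 8: O drops in col 3, lands at row 4
Move 9: X drops in col 4, lands at row 2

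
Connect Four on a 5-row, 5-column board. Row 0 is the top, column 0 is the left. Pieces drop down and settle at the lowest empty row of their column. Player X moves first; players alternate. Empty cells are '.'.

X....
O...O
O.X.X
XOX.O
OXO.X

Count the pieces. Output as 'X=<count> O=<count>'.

X=7 O=7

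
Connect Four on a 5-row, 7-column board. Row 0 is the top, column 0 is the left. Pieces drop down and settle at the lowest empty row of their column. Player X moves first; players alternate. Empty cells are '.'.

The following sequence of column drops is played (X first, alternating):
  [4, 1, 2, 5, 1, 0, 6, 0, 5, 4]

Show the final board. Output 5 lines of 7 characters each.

Answer: .......
.......
.......
OX..OX.
OOX.XOX

Derivation:
Move 1: X drops in col 4, lands at row 4
Move 2: O drops in col 1, lands at row 4
Move 3: X drops in col 2, lands at row 4
Move 4: O drops in col 5, lands at row 4
Move 5: X drops in col 1, lands at row 3
Move 6: O drops in col 0, lands at row 4
Move 7: X drops in col 6, lands at row 4
Move 8: O drops in col 0, lands at row 3
Move 9: X drops in col 5, lands at row 3
Move 10: O drops in col 4, lands at row 3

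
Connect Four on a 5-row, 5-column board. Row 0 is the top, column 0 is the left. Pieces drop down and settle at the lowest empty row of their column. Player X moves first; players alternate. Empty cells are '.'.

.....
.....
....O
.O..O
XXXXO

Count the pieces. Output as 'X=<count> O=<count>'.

X=4 O=4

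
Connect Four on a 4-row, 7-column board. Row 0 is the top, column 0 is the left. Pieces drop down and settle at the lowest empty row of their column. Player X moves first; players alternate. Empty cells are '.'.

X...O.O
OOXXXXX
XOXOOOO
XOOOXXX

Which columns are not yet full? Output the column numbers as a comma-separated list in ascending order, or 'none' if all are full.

Answer: 1,2,3,5

Derivation:
col 0: top cell = 'X' → FULL
col 1: top cell = '.' → open
col 2: top cell = '.' → open
col 3: top cell = '.' → open
col 4: top cell = 'O' → FULL
col 5: top cell = '.' → open
col 6: top cell = 'O' → FULL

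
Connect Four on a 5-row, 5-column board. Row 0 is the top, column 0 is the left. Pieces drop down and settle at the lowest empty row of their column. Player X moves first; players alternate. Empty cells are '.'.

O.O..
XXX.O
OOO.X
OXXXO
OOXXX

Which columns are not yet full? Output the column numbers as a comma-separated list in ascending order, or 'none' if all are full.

col 0: top cell = 'O' → FULL
col 1: top cell = '.' → open
col 2: top cell = 'O' → FULL
col 3: top cell = '.' → open
col 4: top cell = '.' → open

Answer: 1,3,4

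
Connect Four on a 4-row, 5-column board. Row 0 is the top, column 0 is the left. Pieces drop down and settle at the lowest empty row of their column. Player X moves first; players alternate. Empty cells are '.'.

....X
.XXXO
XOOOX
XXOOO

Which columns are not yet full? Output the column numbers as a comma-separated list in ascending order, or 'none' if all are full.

col 0: top cell = '.' → open
col 1: top cell = '.' → open
col 2: top cell = '.' → open
col 3: top cell = '.' → open
col 4: top cell = 'X' → FULL

Answer: 0,1,2,3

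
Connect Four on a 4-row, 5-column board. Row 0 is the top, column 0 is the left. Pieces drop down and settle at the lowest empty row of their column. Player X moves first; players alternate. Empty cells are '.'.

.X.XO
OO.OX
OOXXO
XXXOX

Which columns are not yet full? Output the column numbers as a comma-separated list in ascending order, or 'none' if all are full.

col 0: top cell = '.' → open
col 1: top cell = 'X' → FULL
col 2: top cell = '.' → open
col 3: top cell = 'X' → FULL
col 4: top cell = 'O' → FULL

Answer: 0,2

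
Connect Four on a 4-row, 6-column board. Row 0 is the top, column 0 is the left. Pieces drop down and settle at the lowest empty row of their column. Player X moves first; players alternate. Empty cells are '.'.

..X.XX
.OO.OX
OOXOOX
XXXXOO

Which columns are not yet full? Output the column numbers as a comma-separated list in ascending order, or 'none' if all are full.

Answer: 0,1,3

Derivation:
col 0: top cell = '.' → open
col 1: top cell = '.' → open
col 2: top cell = 'X' → FULL
col 3: top cell = '.' → open
col 4: top cell = 'X' → FULL
col 5: top cell = 'X' → FULL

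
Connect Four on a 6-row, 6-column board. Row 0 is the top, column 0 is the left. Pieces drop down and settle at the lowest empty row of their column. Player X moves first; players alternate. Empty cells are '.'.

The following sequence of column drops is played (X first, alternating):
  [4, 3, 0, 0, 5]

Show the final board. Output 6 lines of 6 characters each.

Answer: ......
......
......
......
O.....
X..OXX

Derivation:
Move 1: X drops in col 4, lands at row 5
Move 2: O drops in col 3, lands at row 5
Move 3: X drops in col 0, lands at row 5
Move 4: O drops in col 0, lands at row 4
Move 5: X drops in col 5, lands at row 5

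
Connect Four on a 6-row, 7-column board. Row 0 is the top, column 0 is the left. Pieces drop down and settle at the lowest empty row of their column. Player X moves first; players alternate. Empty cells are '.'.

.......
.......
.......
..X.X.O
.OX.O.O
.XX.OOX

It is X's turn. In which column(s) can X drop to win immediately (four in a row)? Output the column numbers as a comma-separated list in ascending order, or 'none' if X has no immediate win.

Answer: 2

Derivation:
col 0: drop X → no win
col 1: drop X → no win
col 2: drop X → WIN!
col 3: drop X → no win
col 4: drop X → no win
col 5: drop X → no win
col 6: drop X → no win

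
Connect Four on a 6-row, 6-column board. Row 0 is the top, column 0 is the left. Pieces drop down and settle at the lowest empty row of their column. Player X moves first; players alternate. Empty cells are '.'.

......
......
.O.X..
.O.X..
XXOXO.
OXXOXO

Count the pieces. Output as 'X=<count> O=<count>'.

X=8 O=7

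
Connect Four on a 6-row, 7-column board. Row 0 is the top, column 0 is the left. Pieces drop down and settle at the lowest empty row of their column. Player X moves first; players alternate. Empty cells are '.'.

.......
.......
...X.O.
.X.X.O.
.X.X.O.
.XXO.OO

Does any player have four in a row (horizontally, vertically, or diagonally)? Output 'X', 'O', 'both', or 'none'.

O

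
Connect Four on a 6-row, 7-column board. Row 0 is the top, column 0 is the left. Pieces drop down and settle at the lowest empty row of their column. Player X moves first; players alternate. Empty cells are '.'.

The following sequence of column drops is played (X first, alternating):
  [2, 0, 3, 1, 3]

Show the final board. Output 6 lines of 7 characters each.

Move 1: X drops in col 2, lands at row 5
Move 2: O drops in col 0, lands at row 5
Move 3: X drops in col 3, lands at row 5
Move 4: O drops in col 1, lands at row 5
Move 5: X drops in col 3, lands at row 4

Answer: .......
.......
.......
.......
...X...
OOXX...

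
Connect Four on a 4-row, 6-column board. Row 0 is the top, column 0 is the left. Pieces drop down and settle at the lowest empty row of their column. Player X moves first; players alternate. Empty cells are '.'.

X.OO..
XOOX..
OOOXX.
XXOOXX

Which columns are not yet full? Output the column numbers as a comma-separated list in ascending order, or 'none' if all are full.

col 0: top cell = 'X' → FULL
col 1: top cell = '.' → open
col 2: top cell = 'O' → FULL
col 3: top cell = 'O' → FULL
col 4: top cell = '.' → open
col 5: top cell = '.' → open

Answer: 1,4,5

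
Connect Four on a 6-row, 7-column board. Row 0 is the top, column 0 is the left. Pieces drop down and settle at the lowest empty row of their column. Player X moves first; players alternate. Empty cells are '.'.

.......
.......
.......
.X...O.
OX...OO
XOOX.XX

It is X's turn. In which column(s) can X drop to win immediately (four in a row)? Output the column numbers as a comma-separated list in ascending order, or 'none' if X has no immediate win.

Answer: 4

Derivation:
col 0: drop X → no win
col 1: drop X → no win
col 2: drop X → no win
col 3: drop X → no win
col 4: drop X → WIN!
col 5: drop X → no win
col 6: drop X → no win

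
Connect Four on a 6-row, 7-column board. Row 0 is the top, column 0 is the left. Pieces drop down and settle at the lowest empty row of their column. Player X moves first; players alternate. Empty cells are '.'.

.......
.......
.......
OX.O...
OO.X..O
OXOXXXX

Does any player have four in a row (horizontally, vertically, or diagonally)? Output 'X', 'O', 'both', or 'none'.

X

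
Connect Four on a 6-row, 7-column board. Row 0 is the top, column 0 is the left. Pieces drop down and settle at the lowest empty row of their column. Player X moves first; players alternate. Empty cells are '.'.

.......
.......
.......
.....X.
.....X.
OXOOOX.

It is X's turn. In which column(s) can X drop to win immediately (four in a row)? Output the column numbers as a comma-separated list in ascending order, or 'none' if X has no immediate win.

col 0: drop X → no win
col 1: drop X → no win
col 2: drop X → no win
col 3: drop X → no win
col 4: drop X → no win
col 5: drop X → WIN!
col 6: drop X → no win

Answer: 5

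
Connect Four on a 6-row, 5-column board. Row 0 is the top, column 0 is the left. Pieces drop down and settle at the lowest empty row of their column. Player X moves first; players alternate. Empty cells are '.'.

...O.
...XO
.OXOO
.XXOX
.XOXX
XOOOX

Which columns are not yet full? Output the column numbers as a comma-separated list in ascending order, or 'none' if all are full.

Answer: 0,1,2,4

Derivation:
col 0: top cell = '.' → open
col 1: top cell = '.' → open
col 2: top cell = '.' → open
col 3: top cell = 'O' → FULL
col 4: top cell = '.' → open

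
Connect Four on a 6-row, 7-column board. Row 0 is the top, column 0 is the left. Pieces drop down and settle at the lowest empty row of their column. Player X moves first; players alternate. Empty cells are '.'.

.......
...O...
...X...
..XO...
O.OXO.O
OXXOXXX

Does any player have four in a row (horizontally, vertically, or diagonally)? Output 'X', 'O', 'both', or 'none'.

none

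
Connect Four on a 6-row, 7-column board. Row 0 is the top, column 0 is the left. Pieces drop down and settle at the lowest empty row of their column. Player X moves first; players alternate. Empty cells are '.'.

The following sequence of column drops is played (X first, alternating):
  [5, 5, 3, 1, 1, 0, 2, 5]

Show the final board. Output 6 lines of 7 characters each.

Answer: .......
.......
.......
.....O.
.X...O.
OOXX.X.

Derivation:
Move 1: X drops in col 5, lands at row 5
Move 2: O drops in col 5, lands at row 4
Move 3: X drops in col 3, lands at row 5
Move 4: O drops in col 1, lands at row 5
Move 5: X drops in col 1, lands at row 4
Move 6: O drops in col 0, lands at row 5
Move 7: X drops in col 2, lands at row 5
Move 8: O drops in col 5, lands at row 3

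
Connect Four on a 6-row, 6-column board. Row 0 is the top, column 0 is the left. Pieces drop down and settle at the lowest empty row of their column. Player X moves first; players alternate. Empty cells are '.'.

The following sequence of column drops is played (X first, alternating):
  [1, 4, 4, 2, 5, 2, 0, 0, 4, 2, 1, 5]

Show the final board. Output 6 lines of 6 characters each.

Move 1: X drops in col 1, lands at row 5
Move 2: O drops in col 4, lands at row 5
Move 3: X drops in col 4, lands at row 4
Move 4: O drops in col 2, lands at row 5
Move 5: X drops in col 5, lands at row 5
Move 6: O drops in col 2, lands at row 4
Move 7: X drops in col 0, lands at row 5
Move 8: O drops in col 0, lands at row 4
Move 9: X drops in col 4, lands at row 3
Move 10: O drops in col 2, lands at row 3
Move 11: X drops in col 1, lands at row 4
Move 12: O drops in col 5, lands at row 4

Answer: ......
......
......
..O.X.
OXO.XO
XXO.OX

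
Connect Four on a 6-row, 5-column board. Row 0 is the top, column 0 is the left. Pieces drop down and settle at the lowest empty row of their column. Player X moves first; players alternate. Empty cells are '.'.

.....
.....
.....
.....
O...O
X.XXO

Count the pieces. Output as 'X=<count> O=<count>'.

X=3 O=3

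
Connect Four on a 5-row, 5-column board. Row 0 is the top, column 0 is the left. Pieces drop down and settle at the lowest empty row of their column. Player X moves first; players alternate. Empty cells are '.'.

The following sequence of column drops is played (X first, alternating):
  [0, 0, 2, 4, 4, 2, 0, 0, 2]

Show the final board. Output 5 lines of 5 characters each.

Answer: .....
O....
X.X..
O.O.X
X.X.O

Derivation:
Move 1: X drops in col 0, lands at row 4
Move 2: O drops in col 0, lands at row 3
Move 3: X drops in col 2, lands at row 4
Move 4: O drops in col 4, lands at row 4
Move 5: X drops in col 4, lands at row 3
Move 6: O drops in col 2, lands at row 3
Move 7: X drops in col 0, lands at row 2
Move 8: O drops in col 0, lands at row 1
Move 9: X drops in col 2, lands at row 2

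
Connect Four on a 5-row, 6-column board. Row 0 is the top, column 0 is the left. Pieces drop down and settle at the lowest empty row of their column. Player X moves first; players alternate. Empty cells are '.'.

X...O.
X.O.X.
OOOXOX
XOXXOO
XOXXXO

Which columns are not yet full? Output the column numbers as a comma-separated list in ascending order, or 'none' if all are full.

col 0: top cell = 'X' → FULL
col 1: top cell = '.' → open
col 2: top cell = '.' → open
col 3: top cell = '.' → open
col 4: top cell = 'O' → FULL
col 5: top cell = '.' → open

Answer: 1,2,3,5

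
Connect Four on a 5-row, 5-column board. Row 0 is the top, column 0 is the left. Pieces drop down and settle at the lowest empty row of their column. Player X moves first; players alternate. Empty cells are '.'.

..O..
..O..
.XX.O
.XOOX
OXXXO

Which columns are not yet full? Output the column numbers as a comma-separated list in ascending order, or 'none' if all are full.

Answer: 0,1,3,4

Derivation:
col 0: top cell = '.' → open
col 1: top cell = '.' → open
col 2: top cell = 'O' → FULL
col 3: top cell = '.' → open
col 4: top cell = '.' → open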